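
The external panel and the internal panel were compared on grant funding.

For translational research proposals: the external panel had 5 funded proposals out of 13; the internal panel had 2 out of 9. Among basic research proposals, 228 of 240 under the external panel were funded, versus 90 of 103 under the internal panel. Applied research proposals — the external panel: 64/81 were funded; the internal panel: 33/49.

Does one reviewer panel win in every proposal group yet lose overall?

Translational research: the external panel 5/13 = 38.5%, the internal panel 2/9 = 22.2% → the external panel
Basic research: the external panel 228/240 = 95.0%, the internal panel 90/103 = 87.4% → the external panel
Applied research: the external panel 64/81 = 79.0%, the internal panel 33/49 = 67.3% → the external panel
Overall: the external panel 297/334 = 88.9%, the internal panel 125/161 = 77.6% → the external panel
The external panel wins overall and in every proposal group — no reversal.

No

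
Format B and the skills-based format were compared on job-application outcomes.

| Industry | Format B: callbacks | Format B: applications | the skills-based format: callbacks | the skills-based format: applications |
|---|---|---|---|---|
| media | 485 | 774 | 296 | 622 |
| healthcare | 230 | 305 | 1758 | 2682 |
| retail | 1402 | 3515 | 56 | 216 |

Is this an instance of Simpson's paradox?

Media: Format B 485/774 = 62.7%, the skills-based format 296/622 = 47.6% → Format B
Healthcare: Format B 230/305 = 75.4%, the skills-based format 1758/2682 = 65.5% → Format B
Retail: Format B 1402/3515 = 39.9%, the skills-based format 56/216 = 25.9% → Format B
Overall: Format B 2117/4594 = 46.1%, the skills-based format 2110/3520 = 59.9% → the skills-based format
Format B wins each industry group but the skills-based format wins overall — the comparison reverses. Format B's applications skew toward retail, which has a lower base rate.

Yes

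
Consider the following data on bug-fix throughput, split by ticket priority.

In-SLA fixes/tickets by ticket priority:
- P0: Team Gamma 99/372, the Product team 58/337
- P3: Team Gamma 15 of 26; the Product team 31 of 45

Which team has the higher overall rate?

Team Gamma

P0: Team Gamma 99/372 = 26.6%, the Product team 58/337 = 17.2% → Team Gamma
P3: Team Gamma 15/26 = 57.7%, the Product team 31/45 = 68.9% → the Product team
Overall: Team Gamma 114/398 = 28.6%, the Product team 89/382 = 23.3% → Team Gamma
(Neither sweeps every ticket group, but Team Gamma has the higher pooled rate.)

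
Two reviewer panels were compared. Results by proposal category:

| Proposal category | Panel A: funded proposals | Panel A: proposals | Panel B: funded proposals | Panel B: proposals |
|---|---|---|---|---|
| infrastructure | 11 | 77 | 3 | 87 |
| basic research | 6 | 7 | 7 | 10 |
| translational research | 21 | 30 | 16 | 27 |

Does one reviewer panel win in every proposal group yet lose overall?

No

Infrastructure: Panel A 11/77 = 14.3%, Panel B 3/87 = 3.4% → Panel A
Basic research: Panel A 6/7 = 85.7%, Panel B 7/10 = 70.0% → Panel A
Translational research: Panel A 21/30 = 70.0%, Panel B 16/27 = 59.3% → Panel A
Overall: Panel A 38/114 = 33.3%, Panel B 26/124 = 21.0% → Panel A
Panel A wins overall and in every proposal group — no reversal.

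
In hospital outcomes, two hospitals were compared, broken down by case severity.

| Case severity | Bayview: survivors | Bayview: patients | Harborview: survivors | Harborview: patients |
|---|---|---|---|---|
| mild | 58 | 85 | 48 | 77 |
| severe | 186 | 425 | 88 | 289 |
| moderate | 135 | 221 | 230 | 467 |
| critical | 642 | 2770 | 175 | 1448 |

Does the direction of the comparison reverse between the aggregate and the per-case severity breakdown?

No

Mild: Bayview 58/85 = 68.2%, Harborview 48/77 = 62.3% → Bayview
Severe: Bayview 186/425 = 43.8%, Harborview 88/289 = 30.4% → Bayview
Moderate: Bayview 135/221 = 61.1%, Harborview 230/467 = 49.3% → Bayview
Critical: Bayview 642/2770 = 23.2%, Harborview 175/1448 = 12.1% → Bayview
Overall: Bayview 1021/3501 = 29.2%, Harborview 541/2281 = 23.7% → Bayview
Bayview wins overall and in every case group — no reversal.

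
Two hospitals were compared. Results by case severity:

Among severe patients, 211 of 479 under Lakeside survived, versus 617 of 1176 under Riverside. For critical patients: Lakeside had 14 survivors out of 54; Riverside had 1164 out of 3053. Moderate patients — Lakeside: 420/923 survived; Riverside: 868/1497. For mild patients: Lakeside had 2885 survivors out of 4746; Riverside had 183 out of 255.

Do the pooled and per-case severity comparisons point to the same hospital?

Severe: Lakeside 211/479 = 44.1%, Riverside 617/1176 = 52.5% → Riverside
Critical: Lakeside 14/54 = 25.9%, Riverside 1164/3053 = 38.1% → Riverside
Moderate: Lakeside 420/923 = 45.5%, Riverside 868/1497 = 58.0% → Riverside
Mild: Lakeside 2885/4746 = 60.8%, Riverside 183/255 = 71.8% → Riverside
Overall: Lakeside 3530/6202 = 56.9%, Riverside 2832/5981 = 47.3% → Lakeside
Riverside wins each case group but Lakeside wins overall — the comparison reverses. Riverside's patients skew toward critical, which has a lower base rate.

No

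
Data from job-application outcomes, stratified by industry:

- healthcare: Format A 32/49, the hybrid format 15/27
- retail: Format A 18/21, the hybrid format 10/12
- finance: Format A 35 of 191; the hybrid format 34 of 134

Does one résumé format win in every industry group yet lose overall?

No

Healthcare: Format A 32/49 = 65.3%, the hybrid format 15/27 = 55.6% → Format A
Retail: Format A 18/21 = 85.7%, the hybrid format 10/12 = 83.3% → Format A
Finance: Format A 35/191 = 18.3%, the hybrid format 34/134 = 25.4% → the hybrid format
Overall: Format A 85/261 = 32.6%, the hybrid format 59/173 = 34.1% → the hybrid format
Neither sweeps: Format A wins 2 of 3 groups, the hybrid format wins 1. The hybrid format wins overall but not every group — no Simpson reversal.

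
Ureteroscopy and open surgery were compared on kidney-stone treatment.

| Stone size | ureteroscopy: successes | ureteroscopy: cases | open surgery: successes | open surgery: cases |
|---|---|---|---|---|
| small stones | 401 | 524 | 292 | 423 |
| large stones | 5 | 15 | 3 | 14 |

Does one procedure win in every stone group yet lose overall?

No

Small stones: ureteroscopy 401/524 = 76.5%, open surgery 292/423 = 69.0% → ureteroscopy
Large stones: ureteroscopy 5/15 = 33.3%, open surgery 3/14 = 21.4% → ureteroscopy
Overall: ureteroscopy 406/539 = 75.3%, open surgery 295/437 = 67.5% → ureteroscopy
Ureteroscopy wins overall and in every stone group — no reversal.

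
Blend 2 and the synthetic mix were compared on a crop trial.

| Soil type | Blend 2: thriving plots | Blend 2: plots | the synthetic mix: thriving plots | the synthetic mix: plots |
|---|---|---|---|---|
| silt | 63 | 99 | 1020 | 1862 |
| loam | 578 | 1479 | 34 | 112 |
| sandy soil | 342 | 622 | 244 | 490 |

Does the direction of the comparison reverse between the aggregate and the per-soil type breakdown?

Yes

Silt: Blend 2 63/99 = 63.6%, the synthetic mix 1020/1862 = 54.8% → Blend 2
Loam: Blend 2 578/1479 = 39.1%, the synthetic mix 34/112 = 30.4% → Blend 2
Sandy soil: Blend 2 342/622 = 55.0%, the synthetic mix 244/490 = 49.8% → Blend 2
Overall: Blend 2 983/2200 = 44.7%, the synthetic mix 1298/2464 = 52.7% → the synthetic mix
Blend 2 wins each soil group but the synthetic mix wins overall — the comparison reverses. Blend 2's plots skew toward loam, which has a lower base rate.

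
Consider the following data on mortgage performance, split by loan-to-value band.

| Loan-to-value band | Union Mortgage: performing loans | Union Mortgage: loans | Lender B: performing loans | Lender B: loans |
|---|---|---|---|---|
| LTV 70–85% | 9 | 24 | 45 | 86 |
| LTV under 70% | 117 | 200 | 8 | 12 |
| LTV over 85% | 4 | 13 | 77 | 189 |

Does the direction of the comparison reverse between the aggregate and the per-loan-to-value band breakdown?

Yes

LTV 70–85%: Union Mortgage 9/24 = 37.5%, Lender B 45/86 = 52.3% → Lender B
LTV under 70%: Union Mortgage 117/200 = 58.5%, Lender B 8/12 = 66.7% → Lender B
LTV over 85%: Union Mortgage 4/13 = 30.8%, Lender B 77/189 = 40.7% → Lender B
Overall: Union Mortgage 130/237 = 54.9%, Lender B 130/287 = 45.3% → Union Mortgage
Lender B wins each loan-to-value group but Union Mortgage wins overall — the comparison reverses. Lender B's loans skew toward LTV over 85%, which has a lower base rate.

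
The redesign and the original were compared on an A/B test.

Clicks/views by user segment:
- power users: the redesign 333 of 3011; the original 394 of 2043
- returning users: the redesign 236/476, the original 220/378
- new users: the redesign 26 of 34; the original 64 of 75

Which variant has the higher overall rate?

Power users: the redesign 333/3011 = 11.1%, the original 394/2043 = 19.3% → the original
Returning users: the redesign 236/476 = 49.6%, the original 220/378 = 58.2% → the original
New users: the redesign 26/34 = 76.5%, the original 64/75 = 85.3% → the original
Overall: the redesign 595/3521 = 16.9%, the original 678/2496 = 27.2% → the original

the original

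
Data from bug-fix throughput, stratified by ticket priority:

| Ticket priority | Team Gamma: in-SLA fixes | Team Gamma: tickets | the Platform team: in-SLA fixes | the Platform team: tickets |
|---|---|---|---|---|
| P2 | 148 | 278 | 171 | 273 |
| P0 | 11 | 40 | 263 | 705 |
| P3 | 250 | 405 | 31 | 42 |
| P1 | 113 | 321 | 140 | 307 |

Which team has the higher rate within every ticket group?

the Platform team

P2: Team Gamma 148/278 = 53.2%, the Platform team 171/273 = 62.6% → the Platform team
P0: Team Gamma 11/40 = 27.5%, the Platform team 263/705 = 37.3% → the Platform team
P3: Team Gamma 250/405 = 61.7%, the Platform team 31/42 = 73.8% → the Platform team
P1: Team Gamma 113/321 = 35.2%, the Platform team 140/307 = 45.6% → the Platform team
The Platform team has the higher rate in all 4 groups.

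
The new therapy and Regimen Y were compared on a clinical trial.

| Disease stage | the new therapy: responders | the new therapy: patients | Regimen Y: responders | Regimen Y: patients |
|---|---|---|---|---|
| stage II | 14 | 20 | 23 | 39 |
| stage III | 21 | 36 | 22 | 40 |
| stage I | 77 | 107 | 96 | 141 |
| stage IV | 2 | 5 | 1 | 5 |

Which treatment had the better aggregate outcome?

Stage II: the new therapy 14/20 = 70.0%, Regimen Y 23/39 = 59.0% → the new therapy
Stage III: the new therapy 21/36 = 58.3%, Regimen Y 22/40 = 55.0% → the new therapy
Stage I: the new therapy 77/107 = 72.0%, Regimen Y 96/141 = 68.1% → the new therapy
Stage IV: the new therapy 2/5 = 40.0%, Regimen Y 1/5 = 20.0% → the new therapy
Overall: the new therapy 114/168 = 67.9%, Regimen Y 142/225 = 63.1% → the new therapy

the new therapy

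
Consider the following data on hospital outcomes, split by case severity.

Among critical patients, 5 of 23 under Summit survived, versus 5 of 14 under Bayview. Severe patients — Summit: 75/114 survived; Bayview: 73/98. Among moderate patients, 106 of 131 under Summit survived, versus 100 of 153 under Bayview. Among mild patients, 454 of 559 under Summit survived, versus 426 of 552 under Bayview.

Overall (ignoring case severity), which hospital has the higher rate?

Critical: Summit 5/23 = 21.7%, Bayview 5/14 = 35.7% → Bayview
Severe: Summit 75/114 = 65.8%, Bayview 73/98 = 74.5% → Bayview
Moderate: Summit 106/131 = 80.9%, Bayview 100/153 = 65.4% → Summit
Mild: Summit 454/559 = 81.2%, Bayview 426/552 = 77.2% → Summit
Overall: Summit 640/827 = 77.4%, Bayview 604/817 = 73.9% → Summit
(Neither sweeps every case group, but Summit has the higher pooled rate.)

Summit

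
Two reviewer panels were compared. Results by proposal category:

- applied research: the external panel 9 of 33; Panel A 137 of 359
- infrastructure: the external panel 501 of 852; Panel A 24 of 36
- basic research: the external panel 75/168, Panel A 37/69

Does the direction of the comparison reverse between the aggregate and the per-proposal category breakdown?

Applied research: the external panel 9/33 = 27.3%, Panel A 137/359 = 38.2% → Panel A
Infrastructure: the external panel 501/852 = 58.8%, Panel A 24/36 = 66.7% → Panel A
Basic research: the external panel 75/168 = 44.6%, Panel A 37/69 = 53.6% → Panel A
Overall: the external panel 585/1053 = 55.6%, Panel A 198/464 = 42.7% → the external panel
Panel A wins each proposal group but the external panel wins overall — the comparison reverses. Panel A's proposals skew toward applied research, which has a lower base rate.

Yes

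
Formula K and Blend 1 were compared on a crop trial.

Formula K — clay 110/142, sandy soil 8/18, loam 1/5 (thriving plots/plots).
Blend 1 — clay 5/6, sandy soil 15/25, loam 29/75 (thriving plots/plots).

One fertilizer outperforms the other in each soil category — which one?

Clay: Formula K 110/142 = 77.5%, Blend 1 5/6 = 83.3% → Blend 1
Sandy soil: Formula K 8/18 = 44.4%, Blend 1 15/25 = 60.0% → Blend 1
Loam: Formula K 1/5 = 20.0%, Blend 1 29/75 = 38.7% → Blend 1
Blend 1 has the higher rate in all 3 groups.

Blend 1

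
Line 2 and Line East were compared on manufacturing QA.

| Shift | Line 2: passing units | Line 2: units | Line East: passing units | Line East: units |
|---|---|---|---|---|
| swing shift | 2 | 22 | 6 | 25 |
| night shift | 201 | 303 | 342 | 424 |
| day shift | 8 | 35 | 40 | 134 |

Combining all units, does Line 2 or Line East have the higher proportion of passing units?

Line East

Swing shift: Line 2 2/22 = 9.1%, Line East 6/25 = 24.0% → Line East
Night shift: Line 2 201/303 = 66.3%, Line East 342/424 = 80.7% → Line East
Day shift: Line 2 8/35 = 22.9%, Line East 40/134 = 29.9% → Line East
Overall: Line 2 211/360 = 58.6%, Line East 388/583 = 66.6% → Line East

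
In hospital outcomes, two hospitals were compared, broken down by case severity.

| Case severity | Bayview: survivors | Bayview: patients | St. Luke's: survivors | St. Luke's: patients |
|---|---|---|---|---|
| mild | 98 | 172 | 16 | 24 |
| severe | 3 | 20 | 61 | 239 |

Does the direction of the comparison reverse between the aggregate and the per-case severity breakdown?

Yes

Mild: Bayview 98/172 = 57.0%, St. Luke's 16/24 = 66.7% → St. Luke's
Severe: Bayview 3/20 = 15.0%, St. Luke's 61/239 = 25.5% → St. Luke's
Overall: Bayview 101/192 = 52.6%, St. Luke's 77/263 = 29.3% → Bayview
St. Luke's wins each case group but Bayview wins overall — the comparison reverses. St. Luke's's patients skew toward severe, which has a lower base rate.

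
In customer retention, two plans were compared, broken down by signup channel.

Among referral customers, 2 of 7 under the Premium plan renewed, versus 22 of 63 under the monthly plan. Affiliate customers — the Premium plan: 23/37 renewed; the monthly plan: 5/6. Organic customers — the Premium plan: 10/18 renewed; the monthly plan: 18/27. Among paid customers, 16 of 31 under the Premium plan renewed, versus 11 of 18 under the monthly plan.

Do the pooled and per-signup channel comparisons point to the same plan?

No

Referral: the Premium plan 2/7 = 28.6%, the monthly plan 22/63 = 34.9% → the monthly plan
Affiliate: the Premium plan 23/37 = 62.2%, the monthly plan 5/6 = 83.3% → the monthly plan
Organic: the Premium plan 10/18 = 55.6%, the monthly plan 18/27 = 66.7% → the monthly plan
Paid: the Premium plan 16/31 = 51.6%, the monthly plan 11/18 = 61.1% → the monthly plan
Overall: the Premium plan 51/93 = 54.8%, the monthly plan 56/114 = 49.1% → the Premium plan
The monthly plan wins each signup group but the Premium plan wins overall — the comparison reverses. The monthly plan's customers skew toward referral, which has a lower base rate.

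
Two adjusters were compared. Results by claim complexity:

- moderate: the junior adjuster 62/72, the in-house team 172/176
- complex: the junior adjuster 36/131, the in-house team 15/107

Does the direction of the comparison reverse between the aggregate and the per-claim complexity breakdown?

No

Moderate: the junior adjuster 62/72 = 86.1%, the in-house team 172/176 = 97.7% → the in-house team
Complex: the junior adjuster 36/131 = 27.5%, the in-house team 15/107 = 14.0% → the junior adjuster
Overall: the junior adjuster 98/203 = 48.3%, the in-house team 187/283 = 66.1% → the in-house team
Neither sweeps: the junior adjuster wins 1 of 2 groups, the in-house team wins 1. The in-house team wins overall but not every group — no Simpson reversal.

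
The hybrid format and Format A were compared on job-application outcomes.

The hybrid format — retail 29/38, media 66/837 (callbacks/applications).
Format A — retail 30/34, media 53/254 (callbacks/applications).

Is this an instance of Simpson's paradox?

No

Retail: the hybrid format 29/38 = 76.3%, Format A 30/34 = 88.2% → Format A
Media: the hybrid format 66/837 = 7.9%, Format A 53/254 = 20.9% → Format A
Overall: the hybrid format 95/875 = 10.9%, Format A 83/288 = 28.8% → Format A
Format A wins overall and in every industry group — no reversal.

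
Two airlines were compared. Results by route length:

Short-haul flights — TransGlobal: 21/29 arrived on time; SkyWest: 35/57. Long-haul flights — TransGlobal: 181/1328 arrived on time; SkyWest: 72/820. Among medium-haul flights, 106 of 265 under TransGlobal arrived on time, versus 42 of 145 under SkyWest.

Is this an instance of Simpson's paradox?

Short-haul: TransGlobal 21/29 = 72.4%, SkyWest 35/57 = 61.4% → TransGlobal
Long-haul: TransGlobal 181/1328 = 13.6%, SkyWest 72/820 = 8.8% → TransGlobal
Medium-haul: TransGlobal 106/265 = 40.0%, SkyWest 42/145 = 29.0% → TransGlobal
Overall: TransGlobal 308/1622 = 19.0%, SkyWest 149/1022 = 14.6% → TransGlobal
TransGlobal wins overall and in every route group — no reversal.

No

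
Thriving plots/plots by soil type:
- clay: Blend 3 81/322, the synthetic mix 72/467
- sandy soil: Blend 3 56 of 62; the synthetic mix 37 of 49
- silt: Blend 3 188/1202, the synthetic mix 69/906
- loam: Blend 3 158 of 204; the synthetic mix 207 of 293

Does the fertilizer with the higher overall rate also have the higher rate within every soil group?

Yes

Clay: Blend 3 81/322 = 25.2%, the synthetic mix 72/467 = 15.4% → Blend 3
Sandy soil: Blend 3 56/62 = 90.3%, the synthetic mix 37/49 = 75.5% → Blend 3
Silt: Blend 3 188/1202 = 15.6%, the synthetic mix 69/906 = 7.6% → Blend 3
Loam: Blend 3 158/204 = 77.5%, the synthetic mix 207/293 = 70.6% → Blend 3
Overall: Blend 3 483/1790 = 27.0%, the synthetic mix 385/1715 = 22.4% → Blend 3
Blend 3 wins overall and in every soil group — no reversal.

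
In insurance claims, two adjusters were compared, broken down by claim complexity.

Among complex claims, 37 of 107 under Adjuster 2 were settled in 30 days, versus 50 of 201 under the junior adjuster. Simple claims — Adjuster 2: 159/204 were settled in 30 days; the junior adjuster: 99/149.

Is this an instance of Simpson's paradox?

Complex: Adjuster 2 37/107 = 34.6%, the junior adjuster 50/201 = 24.9% → Adjuster 2
Simple: Adjuster 2 159/204 = 77.9%, the junior adjuster 99/149 = 66.4% → Adjuster 2
Overall: Adjuster 2 196/311 = 63.0%, the junior adjuster 149/350 = 42.6% → Adjuster 2
Adjuster 2 wins overall and in every claim group — no reversal.

No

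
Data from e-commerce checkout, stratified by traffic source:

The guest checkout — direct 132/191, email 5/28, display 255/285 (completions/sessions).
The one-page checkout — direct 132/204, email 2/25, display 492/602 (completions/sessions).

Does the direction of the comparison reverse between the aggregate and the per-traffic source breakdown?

Direct: the guest checkout 132/191 = 69.1%, the one-page checkout 132/204 = 64.7% → the guest checkout
Email: the guest checkout 5/28 = 17.9%, the one-page checkout 2/25 = 8.0% → the guest checkout
Display: the guest checkout 255/285 = 89.5%, the one-page checkout 492/602 = 81.7% → the guest checkout
Overall: the guest checkout 392/504 = 77.8%, the one-page checkout 626/831 = 75.3% → the guest checkout
The guest checkout wins overall and in every traffic group — no reversal.

No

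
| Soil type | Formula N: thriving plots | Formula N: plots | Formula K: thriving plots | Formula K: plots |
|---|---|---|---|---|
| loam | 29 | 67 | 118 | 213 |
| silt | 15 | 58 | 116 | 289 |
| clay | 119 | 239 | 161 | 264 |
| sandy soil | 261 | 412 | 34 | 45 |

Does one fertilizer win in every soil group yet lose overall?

Loam: Formula N 29/67 = 43.3%, Formula K 118/213 = 55.4% → Formula K
Silt: Formula N 15/58 = 25.9%, Formula K 116/289 = 40.1% → Formula K
Clay: Formula N 119/239 = 49.8%, Formula K 161/264 = 61.0% → Formula K
Sandy soil: Formula N 261/412 = 63.3%, Formula K 34/45 = 75.6% → Formula K
Overall: Formula N 424/776 = 54.6%, Formula K 429/811 = 52.9% → Formula N
Formula K wins each soil group but Formula N wins overall — the comparison reverses. Formula K's plots skew toward silt, which has a lower base rate.

Yes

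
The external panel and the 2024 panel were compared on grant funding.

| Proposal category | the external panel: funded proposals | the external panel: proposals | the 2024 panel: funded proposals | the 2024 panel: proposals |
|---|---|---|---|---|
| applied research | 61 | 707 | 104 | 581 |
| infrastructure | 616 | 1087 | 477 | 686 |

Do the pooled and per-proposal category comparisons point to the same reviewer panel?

Yes

Applied research: the external panel 61/707 = 8.6%, the 2024 panel 104/581 = 17.9% → the 2024 panel
Infrastructure: the external panel 616/1087 = 56.7%, the 2024 panel 477/686 = 69.5% → the 2024 panel
Overall: the external panel 677/1794 = 37.7%, the 2024 panel 581/1267 = 45.9% → the 2024 panel
The 2024 panel wins overall and in every proposal group — no reversal.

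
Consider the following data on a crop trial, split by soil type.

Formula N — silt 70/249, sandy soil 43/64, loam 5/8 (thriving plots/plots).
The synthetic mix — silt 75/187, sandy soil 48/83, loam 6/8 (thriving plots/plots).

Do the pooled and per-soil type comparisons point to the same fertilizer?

Silt: Formula N 70/249 = 28.1%, the synthetic mix 75/187 = 40.1% → the synthetic mix
Sandy soil: Formula N 43/64 = 67.2%, the synthetic mix 48/83 = 57.8% → Formula N
Loam: Formula N 5/8 = 62.5%, the synthetic mix 6/8 = 75.0% → the synthetic mix
Overall: Formula N 118/321 = 36.8%, the synthetic mix 129/278 = 46.4% → the synthetic mix
Neither sweeps: Formula N wins 1 of 3 groups, the synthetic mix wins 2. The synthetic mix wins overall but not every group — no Simpson reversal.

No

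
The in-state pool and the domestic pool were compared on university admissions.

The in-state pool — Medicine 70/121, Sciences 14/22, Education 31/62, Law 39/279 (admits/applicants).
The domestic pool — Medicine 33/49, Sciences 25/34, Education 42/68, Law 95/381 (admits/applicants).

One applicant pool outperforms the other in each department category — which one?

Medicine: the in-state pool 70/121 = 57.9%, the domestic pool 33/49 = 67.3% → the domestic pool
Sciences: the in-state pool 14/22 = 63.6%, the domestic pool 25/34 = 73.5% → the domestic pool
Education: the in-state pool 31/62 = 50.0%, the domestic pool 42/68 = 61.8% → the domestic pool
Law: the in-state pool 39/279 = 14.0%, the domestic pool 95/381 = 24.9% → the domestic pool
The domestic pool has the higher rate in all 4 groups.

the domestic pool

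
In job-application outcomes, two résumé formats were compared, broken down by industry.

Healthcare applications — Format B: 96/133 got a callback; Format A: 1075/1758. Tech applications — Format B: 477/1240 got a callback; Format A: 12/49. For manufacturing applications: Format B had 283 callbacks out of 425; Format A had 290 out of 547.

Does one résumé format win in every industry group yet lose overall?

Healthcare: Format B 96/133 = 72.2%, Format A 1075/1758 = 61.1% → Format B
Tech: Format B 477/1240 = 38.5%, Format A 12/49 = 24.5% → Format B
Manufacturing: Format B 283/425 = 66.6%, Format A 290/547 = 53.0% → Format B
Overall: Format B 856/1798 = 47.6%, Format A 1377/2354 = 58.5% → Format A
Format B wins each industry group but Format A wins overall — the comparison reverses. Format B's applications skew toward tech, which has a lower base rate.

Yes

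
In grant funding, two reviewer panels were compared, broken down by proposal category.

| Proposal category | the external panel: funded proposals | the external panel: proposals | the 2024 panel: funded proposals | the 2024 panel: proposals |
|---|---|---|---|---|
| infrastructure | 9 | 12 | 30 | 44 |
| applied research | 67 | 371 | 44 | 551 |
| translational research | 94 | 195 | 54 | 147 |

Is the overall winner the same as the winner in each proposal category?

Infrastructure: the external panel 9/12 = 75.0%, the 2024 panel 30/44 = 68.2% → the external panel
Applied research: the external panel 67/371 = 18.1%, the 2024 panel 44/551 = 8.0% → the external panel
Translational research: the external panel 94/195 = 48.2%, the 2024 panel 54/147 = 36.7% → the external panel
Overall: the external panel 170/578 = 29.4%, the 2024 panel 128/742 = 17.3% → the external panel
The external panel wins overall and in every proposal group — no reversal.

Yes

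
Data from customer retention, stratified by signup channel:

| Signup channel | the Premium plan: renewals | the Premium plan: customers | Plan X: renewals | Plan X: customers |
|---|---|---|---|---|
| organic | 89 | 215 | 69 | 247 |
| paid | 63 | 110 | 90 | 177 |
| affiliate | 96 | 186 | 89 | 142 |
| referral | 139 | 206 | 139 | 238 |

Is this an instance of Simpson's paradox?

Organic: the Premium plan 89/215 = 41.4%, Plan X 69/247 = 27.9% → the Premium plan
Paid: the Premium plan 63/110 = 57.3%, Plan X 90/177 = 50.8% → the Premium plan
Affiliate: the Premium plan 96/186 = 51.6%, Plan X 89/142 = 62.7% → Plan X
Referral: the Premium plan 139/206 = 67.5%, Plan X 139/238 = 58.4% → the Premium plan
Overall: the Premium plan 387/717 = 54.0%, Plan X 387/804 = 48.1% → the Premium plan
Neither sweeps: the Premium plan wins 3 of 4 groups, Plan X wins 1. The Premium plan wins overall but not every group — no Simpson reversal.

No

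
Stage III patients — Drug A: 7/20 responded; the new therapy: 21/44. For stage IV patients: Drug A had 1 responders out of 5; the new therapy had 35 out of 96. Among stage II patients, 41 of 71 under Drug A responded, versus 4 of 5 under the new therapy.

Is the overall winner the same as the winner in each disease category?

Stage III: Drug A 7/20 = 35.0%, the new therapy 21/44 = 47.7% → the new therapy
Stage IV: Drug A 1/5 = 20.0%, the new therapy 35/96 = 36.5% → the new therapy
Stage II: Drug A 41/71 = 57.7%, the new therapy 4/5 = 80.0% → the new therapy
Overall: Drug A 49/96 = 51.0%, the new therapy 60/145 = 41.4% → Drug A
The new therapy wins each disease group but Drug A wins overall — the comparison reverses. The new therapy's patients skew toward stage IV, which has a lower base rate.

No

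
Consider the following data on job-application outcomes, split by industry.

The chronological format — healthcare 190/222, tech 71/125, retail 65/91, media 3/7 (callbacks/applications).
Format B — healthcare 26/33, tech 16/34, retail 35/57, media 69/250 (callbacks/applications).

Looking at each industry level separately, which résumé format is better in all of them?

the chronological format

Healthcare: the chronological format 190/222 = 85.6%, Format B 26/33 = 78.8% → the chronological format
Tech: the chronological format 71/125 = 56.8%, Format B 16/34 = 47.1% → the chronological format
Retail: the chronological format 65/91 = 71.4%, Format B 35/57 = 61.4% → the chronological format
Media: the chronological format 3/7 = 42.9%, Format B 69/250 = 27.6% → the chronological format
The chronological format has the higher rate in all 4 groups.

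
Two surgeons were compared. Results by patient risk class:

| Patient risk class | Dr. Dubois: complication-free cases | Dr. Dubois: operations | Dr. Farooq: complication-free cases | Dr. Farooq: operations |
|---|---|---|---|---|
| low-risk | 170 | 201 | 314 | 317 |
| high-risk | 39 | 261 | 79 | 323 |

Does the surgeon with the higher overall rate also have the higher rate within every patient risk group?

Yes

Low-risk: Dr. Dubois 170/201 = 84.6%, Dr. Farooq 314/317 = 99.1% → Dr. Farooq
High-risk: Dr. Dubois 39/261 = 14.9%, Dr. Farooq 79/323 = 24.5% → Dr. Farooq
Overall: Dr. Dubois 209/462 = 45.2%, Dr. Farooq 393/640 = 61.4% → Dr. Farooq
Dr. Farooq wins overall and in every patient risk group — no reversal.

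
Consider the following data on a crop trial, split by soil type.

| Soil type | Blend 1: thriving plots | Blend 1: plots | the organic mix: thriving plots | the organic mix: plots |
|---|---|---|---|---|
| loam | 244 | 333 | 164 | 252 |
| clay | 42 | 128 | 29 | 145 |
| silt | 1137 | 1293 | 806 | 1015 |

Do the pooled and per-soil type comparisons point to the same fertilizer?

Loam: Blend 1 244/333 = 73.3%, the organic mix 164/252 = 65.1% → Blend 1
Clay: Blend 1 42/128 = 32.8%, the organic mix 29/145 = 20.0% → Blend 1
Silt: Blend 1 1137/1293 = 87.9%, the organic mix 806/1015 = 79.4% → Blend 1
Overall: Blend 1 1423/1754 = 81.1%, the organic mix 999/1412 = 70.8% → Blend 1
Blend 1 wins overall and in every soil group — no reversal.

Yes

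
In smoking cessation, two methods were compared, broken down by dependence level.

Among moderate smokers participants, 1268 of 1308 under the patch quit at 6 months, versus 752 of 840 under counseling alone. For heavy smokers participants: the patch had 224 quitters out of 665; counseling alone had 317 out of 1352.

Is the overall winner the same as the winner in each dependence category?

Yes

Moderate smokers: the patch 1268/1308 = 96.9%, counseling alone 752/840 = 89.5% → the patch
Heavy smokers: the patch 224/665 = 33.7%, counseling alone 317/1352 = 23.4% → the patch
Overall: the patch 1492/1973 = 75.6%, counseling alone 1069/2192 = 48.8% → the patch
The patch wins overall and in every dependence group — no reversal.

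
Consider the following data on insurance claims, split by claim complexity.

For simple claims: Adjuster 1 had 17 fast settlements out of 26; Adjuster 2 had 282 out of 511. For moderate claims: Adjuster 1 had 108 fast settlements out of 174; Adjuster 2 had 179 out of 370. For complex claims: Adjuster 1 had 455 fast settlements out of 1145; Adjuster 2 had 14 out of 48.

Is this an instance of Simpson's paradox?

Yes

Simple: Adjuster 1 17/26 = 65.4%, Adjuster 2 282/511 = 55.2% → Adjuster 1
Moderate: Adjuster 1 108/174 = 62.1%, Adjuster 2 179/370 = 48.4% → Adjuster 1
Complex: Adjuster 1 455/1145 = 39.7%, Adjuster 2 14/48 = 29.2% → Adjuster 1
Overall: Adjuster 1 580/1345 = 43.1%, Adjuster 2 475/929 = 51.1% → Adjuster 2
Adjuster 1 wins each claim group but Adjuster 2 wins overall — the comparison reverses. Adjuster 1's claims skew toward complex, which has a lower base rate.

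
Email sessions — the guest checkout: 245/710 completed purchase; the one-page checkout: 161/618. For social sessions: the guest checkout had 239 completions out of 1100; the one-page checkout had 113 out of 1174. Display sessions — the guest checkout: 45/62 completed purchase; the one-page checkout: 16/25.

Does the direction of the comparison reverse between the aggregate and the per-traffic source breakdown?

Email: the guest checkout 245/710 = 34.5%, the one-page checkout 161/618 = 26.1% → the guest checkout
Social: the guest checkout 239/1100 = 21.7%, the one-page checkout 113/1174 = 9.6% → the guest checkout
Display: the guest checkout 45/62 = 72.6%, the one-page checkout 16/25 = 64.0% → the guest checkout
Overall: the guest checkout 529/1872 = 28.3%, the one-page checkout 290/1817 = 16.0% → the guest checkout
The guest checkout wins overall and in every traffic group — no reversal.

No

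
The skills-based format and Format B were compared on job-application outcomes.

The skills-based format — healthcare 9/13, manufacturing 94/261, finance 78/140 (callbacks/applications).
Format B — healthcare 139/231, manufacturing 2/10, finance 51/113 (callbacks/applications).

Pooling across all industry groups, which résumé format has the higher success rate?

Healthcare: the skills-based format 9/13 = 69.2%, Format B 139/231 = 60.2% → the skills-based format
Manufacturing: the skills-based format 94/261 = 36.0%, Format B 2/10 = 20.0% → the skills-based format
Finance: the skills-based format 78/140 = 55.7%, Format B 51/113 = 45.1% → the skills-based format
Overall: the skills-based format 181/414 = 43.7%, Format B 192/354 = 54.2% → Format B
(The skills-based format wins every industry group but Format B wins overall — the skills-based format's applications skew toward the low-rate manufacturing group.)

Format B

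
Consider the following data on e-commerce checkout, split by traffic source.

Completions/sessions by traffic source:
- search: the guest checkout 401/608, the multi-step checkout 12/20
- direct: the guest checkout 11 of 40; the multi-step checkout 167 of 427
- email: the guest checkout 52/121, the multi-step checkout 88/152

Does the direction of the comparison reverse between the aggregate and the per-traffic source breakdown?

Search: the guest checkout 401/608 = 66.0%, the multi-step checkout 12/20 = 60.0% → the guest checkout
Direct: the guest checkout 11/40 = 27.5%, the multi-step checkout 167/427 = 39.1% → the multi-step checkout
Email: the guest checkout 52/121 = 43.0%, the multi-step checkout 88/152 = 57.9% → the multi-step checkout
Overall: the guest checkout 464/769 = 60.3%, the multi-step checkout 267/599 = 44.6% → the guest checkout
Neither sweeps: the guest checkout wins 1 of 3 groups, the multi-step checkout wins 2. The guest checkout wins overall but not every group — no Simpson reversal.

No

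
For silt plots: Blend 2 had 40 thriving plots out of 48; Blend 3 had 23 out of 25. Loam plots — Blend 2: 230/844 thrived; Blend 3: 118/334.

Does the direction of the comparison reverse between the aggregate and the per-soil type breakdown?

No

Silt: Blend 2 40/48 = 83.3%, Blend 3 23/25 = 92.0% → Blend 3
Loam: Blend 2 230/844 = 27.3%, Blend 3 118/334 = 35.3% → Blend 3
Overall: Blend 2 270/892 = 30.3%, Blend 3 141/359 = 39.3% → Blend 3
Blend 3 wins overall and in every soil group — no reversal.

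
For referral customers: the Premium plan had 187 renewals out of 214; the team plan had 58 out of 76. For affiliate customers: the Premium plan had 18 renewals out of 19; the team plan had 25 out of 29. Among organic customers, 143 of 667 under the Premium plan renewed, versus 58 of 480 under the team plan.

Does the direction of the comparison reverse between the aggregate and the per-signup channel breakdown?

Referral: the Premium plan 187/214 = 87.4%, the team plan 58/76 = 76.3% → the Premium plan
Affiliate: the Premium plan 18/19 = 94.7%, the team plan 25/29 = 86.2% → the Premium plan
Organic: the Premium plan 143/667 = 21.4%, the team plan 58/480 = 12.1% → the Premium plan
Overall: the Premium plan 348/900 = 38.7%, the team plan 141/585 = 24.1% → the Premium plan
The Premium plan wins overall and in every signup group — no reversal.

No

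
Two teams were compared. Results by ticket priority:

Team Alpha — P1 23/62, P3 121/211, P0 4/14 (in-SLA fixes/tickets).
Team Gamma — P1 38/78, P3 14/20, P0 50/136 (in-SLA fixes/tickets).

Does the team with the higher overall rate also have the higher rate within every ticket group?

No

P1: Team Alpha 23/62 = 37.1%, Team Gamma 38/78 = 48.7% → Team Gamma
P3: Team Alpha 121/211 = 57.3%, Team Gamma 14/20 = 70.0% → Team Gamma
P0: Team Alpha 4/14 = 28.6%, Team Gamma 50/136 = 36.8% → Team Gamma
Overall: Team Alpha 148/287 = 51.6%, Team Gamma 102/234 = 43.6% → Team Alpha
Team Gamma wins each ticket group but Team Alpha wins overall — the comparison reverses. Team Gamma's tickets skew toward P0, which has a lower base rate.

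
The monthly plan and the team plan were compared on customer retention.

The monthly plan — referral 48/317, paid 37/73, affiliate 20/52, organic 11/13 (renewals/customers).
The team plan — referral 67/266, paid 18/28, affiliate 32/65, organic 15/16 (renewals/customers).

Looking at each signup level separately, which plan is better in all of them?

Referral: the monthly plan 48/317 = 15.1%, the team plan 67/266 = 25.2% → the team plan
Paid: the monthly plan 37/73 = 50.7%, the team plan 18/28 = 64.3% → the team plan
Affiliate: the monthly plan 20/52 = 38.5%, the team plan 32/65 = 49.2% → the team plan
Organic: the monthly plan 11/13 = 84.6%, the team plan 15/16 = 93.8% → the team plan
The team plan has the higher rate in all 4 groups.

the team plan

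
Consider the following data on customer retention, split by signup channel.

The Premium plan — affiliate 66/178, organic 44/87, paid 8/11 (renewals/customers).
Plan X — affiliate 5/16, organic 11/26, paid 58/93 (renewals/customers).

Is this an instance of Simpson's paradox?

Affiliate: the Premium plan 66/178 = 37.1%, Plan X 5/16 = 31.2% → the Premium plan
Organic: the Premium plan 44/87 = 50.6%, Plan X 11/26 = 42.3% → the Premium plan
Paid: the Premium plan 8/11 = 72.7%, Plan X 58/93 = 62.4% → the Premium plan
Overall: the Premium plan 118/276 = 42.8%, Plan X 74/135 = 54.8% → Plan X
The Premium plan wins each signup group but Plan X wins overall — the comparison reverses. The Premium plan's customers skew toward affiliate, which has a lower base rate.

Yes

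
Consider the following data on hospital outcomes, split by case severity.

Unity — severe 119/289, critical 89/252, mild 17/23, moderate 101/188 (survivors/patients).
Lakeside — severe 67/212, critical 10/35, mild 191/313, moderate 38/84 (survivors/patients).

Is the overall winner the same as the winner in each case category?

No

Severe: Unity 119/289 = 41.2%, Lakeside 67/212 = 31.6% → Unity
Critical: Unity 89/252 = 35.3%, Lakeside 10/35 = 28.6% → Unity
Mild: Unity 17/23 = 73.9%, Lakeside 191/313 = 61.0% → Unity
Moderate: Unity 101/188 = 53.7%, Lakeside 38/84 = 45.2% → Unity
Overall: Unity 326/752 = 43.4%, Lakeside 306/644 = 47.5% → Lakeside
Unity wins each case group but Lakeside wins overall — the comparison reverses. Unity's patients skew toward critical, which has a lower base rate.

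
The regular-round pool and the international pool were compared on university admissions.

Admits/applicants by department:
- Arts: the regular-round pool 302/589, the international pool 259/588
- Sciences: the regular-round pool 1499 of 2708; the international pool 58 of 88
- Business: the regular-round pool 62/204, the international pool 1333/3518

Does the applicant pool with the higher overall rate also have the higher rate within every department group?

No

Arts: the regular-round pool 302/589 = 51.3%, the international pool 259/588 = 44.0% → the regular-round pool
Sciences: the regular-round pool 1499/2708 = 55.4%, the international pool 58/88 = 65.9% → the international pool
Business: the regular-round pool 62/204 = 30.4%, the international pool 1333/3518 = 37.9% → the international pool
Overall: the regular-round pool 1863/3501 = 53.2%, the international pool 1650/4194 = 39.3% → the regular-round pool
Neither sweeps: the regular-round pool wins 1 of 3 groups, the international pool wins 2. The regular-round pool wins overall but not every group — no Simpson reversal.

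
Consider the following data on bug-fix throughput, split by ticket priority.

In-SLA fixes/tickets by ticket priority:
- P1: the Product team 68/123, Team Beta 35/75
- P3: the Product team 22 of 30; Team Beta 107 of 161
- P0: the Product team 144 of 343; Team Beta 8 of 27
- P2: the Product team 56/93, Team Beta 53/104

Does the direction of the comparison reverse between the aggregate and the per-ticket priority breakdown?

Yes

P1: the Product team 68/123 = 55.3%, Team Beta 35/75 = 46.7% → the Product team
P3: the Product team 22/30 = 73.3%, Team Beta 107/161 = 66.5% → the Product team
P0: the Product team 144/343 = 42.0%, Team Beta 8/27 = 29.6% → the Product team
P2: the Product team 56/93 = 60.2%, Team Beta 53/104 = 51.0% → the Product team
Overall: the Product team 290/589 = 49.2%, Team Beta 203/367 = 55.3% → Team Beta
The Product team wins each ticket group but Team Beta wins overall — the comparison reverses. The Product team's tickets skew toward P0, which has a lower base rate.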